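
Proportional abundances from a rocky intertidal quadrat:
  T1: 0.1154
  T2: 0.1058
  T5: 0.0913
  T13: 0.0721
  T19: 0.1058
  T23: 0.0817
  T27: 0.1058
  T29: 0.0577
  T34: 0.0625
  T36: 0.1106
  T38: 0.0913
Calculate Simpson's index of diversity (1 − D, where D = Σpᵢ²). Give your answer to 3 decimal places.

D = 0.1154² + 0.1058² + 0.0913² + 0.0721² + 0.1058² + 0.0817² + 0.1058² + 0.0577² + 0.0625² + 0.1106² + 0.0913² = 0.01332 + 0.01119 + 0.00834 + 0.00520 + 0.01119 + 0.00667 + 0.01119 + 0.00333 + 0.00391 + 0.01223 + 0.00834 = 0.09491 (working shown to 5 dp, full precision carried).
So 1 − D = 0.90509, i.e. 0.905 to 3 decimal places.

0.905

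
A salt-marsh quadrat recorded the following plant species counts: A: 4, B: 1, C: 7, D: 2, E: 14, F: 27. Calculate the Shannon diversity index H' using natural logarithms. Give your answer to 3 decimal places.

Total N = 4+1+7+2+14+27 = 55, so the proportions are 0.07273, 0.01818, 0.12727, 0.03636, 0.25455, 0.49091 (working shown to 5 dp, full precision carried).
Each pᵢ ln pᵢ term: 0.07273×(-2.62104)=-0.19062, 0.01818×(-4.00733)=-0.07286, 0.12727×(-2.06142)=-0.26236, 0.03636×(-3.31419)=-0.12052, 0.25455×(-1.36828)=-0.34829, 0.49091×(-0.71150)=-0.34928.
Sum = -1.34393, so H' = 1.344.

1.344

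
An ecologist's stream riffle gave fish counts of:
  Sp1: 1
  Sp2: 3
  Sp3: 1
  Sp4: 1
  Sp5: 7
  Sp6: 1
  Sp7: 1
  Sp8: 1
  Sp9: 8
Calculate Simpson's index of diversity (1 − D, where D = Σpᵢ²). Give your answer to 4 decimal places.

Total N = 1+3+1+1+7+1+1+1+8 = 24, so the proportions are 0.041667, 0.125, 0.041667, 0.041667, 0.291667, 0.041667, 0.041667, 0.041667, 0.333333 (working shown to 6 dp, full precision carried).
D = 0.041667² + 0.125² + 0.041667² + 0.041667² + 0.291667² + 0.041667² + 0.041667² + 0.041667² + 0.333333² = 0.001736 + 0.015625 + 0.001736 + 0.001736 + 0.085069 + 0.001736 + 0.001736 + 0.001736 + 0.111111 = 0.222222.
So 1 − D = 0.777778, i.e. 0.7778 to 4 decimal places.

0.7778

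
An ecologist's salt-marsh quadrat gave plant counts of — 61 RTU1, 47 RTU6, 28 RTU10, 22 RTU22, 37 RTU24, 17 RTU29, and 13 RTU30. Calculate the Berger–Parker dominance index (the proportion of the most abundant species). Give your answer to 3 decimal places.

0.271

Total N = 61+47+28+22+37+17+13 = 225, so the proportions are 0.27111, 0.20889, 0.12444, 0.09778, 0.16444, 0.07556, 0.05778 (working shown to 5 dp, full precision carried).
The largest proportion is 0.27111, i.e. d = 0.271 to 3 decimal places.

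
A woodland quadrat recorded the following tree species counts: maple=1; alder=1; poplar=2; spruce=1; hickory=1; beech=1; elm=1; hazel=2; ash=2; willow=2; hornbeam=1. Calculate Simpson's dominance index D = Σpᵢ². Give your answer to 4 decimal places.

Total N = 1+1+2+1+1+1+1+2+2+2+1 = 15, so the proportions are 0.066667, 0.066667, 0.133333, 0.066667, 0.066667, 0.066667, 0.066667, 0.133333, 0.133333, 0.133333, 0.066667 (working shown to 6 dp, full precision carried).
D = 0.066667² + 0.066667² + 0.133333² + 0.066667² + 0.066667² + 0.066667² + 0.066667² + 0.133333² + 0.133333² + 0.133333² + 0.066667² = 0.004444 + 0.004444 + 0.017778 + 0.004444 + 0.004444 + 0.004444 + 0.004444 + 0.017778 + 0.017778 + 0.017778 + 0.004444 = 0.102222.
To 4 decimal places, D = 0.1022.

0.1022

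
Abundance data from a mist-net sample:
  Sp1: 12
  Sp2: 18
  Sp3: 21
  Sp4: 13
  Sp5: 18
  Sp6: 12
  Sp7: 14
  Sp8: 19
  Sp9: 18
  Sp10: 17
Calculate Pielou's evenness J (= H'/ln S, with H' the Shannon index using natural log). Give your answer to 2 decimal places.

Total N = 12+18+21+13+18+12+14+19+18+17 = 162, so the proportions are 0.0741, 0.1111, 0.1296, 0.0802, 0.1111, 0.0741, 0.0864, 0.1173, 0.1111, 0.1049 (working shown to 4 dp, full precision carried).
H' = −Σ pᵢ ln pᵢ = −((-0.1928) + (-0.2441) + (-0.2648) + (-0.2024) + (-0.2441) + (-0.1928) + (-0.2116) + (-0.2514) + (-0.2441) + (-0.2366)) = 2.2848.
With S = 10 species, ln S = 2.3026, so J = 2.2848/2.3026 = 0.9923, i.e. 0.99 to 2 decimal places.

0.99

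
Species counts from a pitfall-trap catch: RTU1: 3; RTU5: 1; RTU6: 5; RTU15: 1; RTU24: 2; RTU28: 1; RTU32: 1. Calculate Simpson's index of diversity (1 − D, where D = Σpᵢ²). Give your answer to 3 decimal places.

Total N = 3+1+5+1+2+1+1 = 14, so the proportions are 0.21429, 0.07143, 0.35714, 0.07143, 0.14286, 0.07143, 0.07143 (working shown to 5 dp, full precision carried).
D = 0.21429² + 0.07143² + 0.35714² + 0.07143² + 0.14286² + 0.07143² + 0.07143² = 0.04592 + 0.00510 + 0.12755 + 0.00510 + 0.02041 + 0.00510 + 0.00510 = 0.21429.
So 1 − D = 0.78571, i.e. 0.786 to 3 decimal places.

0.786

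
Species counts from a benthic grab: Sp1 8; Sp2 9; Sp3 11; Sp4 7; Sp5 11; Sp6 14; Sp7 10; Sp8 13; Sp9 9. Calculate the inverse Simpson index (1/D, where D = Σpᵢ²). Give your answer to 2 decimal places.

Total N = 8+9+11+7+11+14+10+13+9 = 92, so the proportions are 0.086957, 0.097826, 0.119565, 0.076087, 0.119565, 0.152174, 0.108696, 0.141304, 0.097826 (working shown to 6 dp, full precision carried).
D = 0.086957² + 0.097826² + 0.119565² + 0.076087² + 0.119565² + 0.152174² + 0.108696² + 0.141304² + 0.097826² = 0.007561 + 0.009570 + 0.014296 + 0.005789 + 0.014296 + 0.023157 + 0.011815 + 0.019967 + 0.009570 = 0.116021.
So 1/D = 8.6191, i.e. 8.62 to 2 decimal places.

8.62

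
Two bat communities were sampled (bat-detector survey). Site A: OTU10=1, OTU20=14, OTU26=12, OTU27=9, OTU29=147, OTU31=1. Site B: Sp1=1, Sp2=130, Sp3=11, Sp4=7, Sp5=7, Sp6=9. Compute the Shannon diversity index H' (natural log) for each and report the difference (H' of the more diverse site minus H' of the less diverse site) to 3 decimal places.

Site A: N=184, proportions 0.00543, 0.07609, 0.06522, 0.04891, 0.79891, 0.00543, giving H' = 0.75768 (working shown to 5 dp, full precision carried).
Site B: N=165, proportions 0.00606, 0.78788, 0.06667, 0.04242, 0.04242, 0.05455, giving H' = 0.82610.
Difference = |0.75768 − 0.82610| = 0.06842, i.e. 0.068 to 3 decimal places.

0.068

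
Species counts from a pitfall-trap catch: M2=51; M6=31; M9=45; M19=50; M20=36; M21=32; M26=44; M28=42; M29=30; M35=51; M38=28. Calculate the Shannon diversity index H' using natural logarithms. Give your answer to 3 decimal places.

Total N = 51+31+45+50+36+32+44+42+30+51+28 = 440, so the proportions are 0.11591, 0.07045, 0.10227, 0.11364, 0.08182, 0.07273, 0.1, 0.09545, 0.06818, 0.11591, 0.06364 (working shown to 5 dp, full precision carried).
Each pᵢ ln pᵢ term: 0.11591×(-2.15495)=-0.24978, 0.07045×(-2.65279)=-0.18690, 0.10227×(-2.28011)=-0.23319, 0.11364×(-2.17475)=-0.24713, 0.08182×(-2.50326)=-0.20481, 0.07273×(-2.62104)=-0.19062, 0.1×(-2.30259)=-0.23026, 0.09545×(-2.34911)=-0.22423, 0.06818×(-2.68558)=-0.18311, 0.11591×(-2.15495)=-0.24978, 0.06364×(-2.75457)=-0.17529.
Sum = -2.37510, so H' = 2.375.

2.375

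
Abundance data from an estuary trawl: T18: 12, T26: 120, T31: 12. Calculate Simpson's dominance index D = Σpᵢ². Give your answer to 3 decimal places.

0.708

Total N = 12+120+12 = 144, so the proportions are 0.08333, 0.83333, 0.08333 (working shown to 5 dp, full precision carried).
D = 0.08333² + 0.83333² + 0.08333² = 0.00694 + 0.69444 + 0.00694 = 0.70833.
To 3 decimal places, D = 0.708.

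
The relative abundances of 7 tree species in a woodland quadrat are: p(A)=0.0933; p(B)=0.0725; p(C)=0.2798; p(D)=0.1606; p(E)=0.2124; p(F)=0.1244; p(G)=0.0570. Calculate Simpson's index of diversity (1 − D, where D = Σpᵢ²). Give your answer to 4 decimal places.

D = 0.0933² + 0.0725² + 0.2798² + 0.1606² + 0.2124² + 0.1244² + 0.057² = 0.008705 + 0.005256 + 0.078288 + 0.025792 + 0.045114 + 0.015475 + 0.003249 = 0.181880 (working shown to 6 dp, full precision carried).
So 1 − D = 0.818120, i.e. 0.8181 to 4 decimal places.

0.8181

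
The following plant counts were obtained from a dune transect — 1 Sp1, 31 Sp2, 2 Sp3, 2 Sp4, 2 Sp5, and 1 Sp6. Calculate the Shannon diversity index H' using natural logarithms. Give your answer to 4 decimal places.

Total N = 1+31+2+2+2+1 = 39, so the proportions are 0.025641, 0.794872, 0.051282, 0.051282, 0.051282, 0.025641 (working shown to 6 dp, full precision carried).
Each pᵢ ln pᵢ term: 0.025641×(-3.663562)=-0.093937, 0.794872×(-0.229574)=-0.182482, 0.051282×(-2.970414)=-0.152329, 0.051282×(-2.970414)=-0.152329, 0.051282×(-2.970414)=-0.152329, 0.025641×(-3.663562)=-0.093937.
Sum = -0.827344, so H' = 0.8273.

0.8273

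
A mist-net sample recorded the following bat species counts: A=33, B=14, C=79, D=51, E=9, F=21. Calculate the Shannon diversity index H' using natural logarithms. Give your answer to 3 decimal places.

Total N = 33+14+79+51+9+21 = 207, so the proportions are 0.15942, 0.06763, 0.38164, 0.24638, 0.04348, 0.10145 (working shown to 5 dp, full precision carried).
Each pᵢ ln pᵢ term: 0.15942×(-1.83621)=-0.29273, 0.06763×(-2.69366)=-0.18218, 0.38164×(-0.96327)=-0.36763, 0.24638×(-1.40089)=-0.34515, 0.04348×(-3.13549)=-0.13633, 0.10145×(-2.28820)=-0.23214.
Sum = -1.55614, so H' = 1.556.

1.556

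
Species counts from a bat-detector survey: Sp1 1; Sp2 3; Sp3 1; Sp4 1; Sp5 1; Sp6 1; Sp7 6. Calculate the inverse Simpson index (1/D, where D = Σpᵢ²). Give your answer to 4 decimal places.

Total N = 1+3+1+1+1+1+6 = 14, so the proportions are 0.07142857, 0.21428571, 0.07142857, 0.07142857, 0.07142857, 0.07142857, 0.42857143 (working shown to 8 dp, full precision carried).
D = 0.07142857² + 0.21428571² + 0.07142857² + 0.07142857² + 0.07142857² + 0.07142857² + 0.42857143² = 0.00510204 + 0.04591837 + 0.00510204 + 0.00510204 + 0.00510204 + 0.00510204 + 0.18367347 = 0.25510204.
So 1/D = 3.920000, i.e. 3.9200 to 4 decimal places.

3.9200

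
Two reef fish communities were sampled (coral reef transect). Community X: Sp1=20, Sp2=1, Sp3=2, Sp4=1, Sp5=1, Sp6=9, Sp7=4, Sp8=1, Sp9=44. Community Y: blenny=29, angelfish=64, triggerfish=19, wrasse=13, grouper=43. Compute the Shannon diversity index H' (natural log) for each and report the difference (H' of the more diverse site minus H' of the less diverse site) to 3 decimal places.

0.095

Community X: N=83, proportions 0.24096, 0.01205, 0.0241, 0.01205, 0.01205, 0.10843, 0.04819, 0.01205, 0.53012, giving H' = 1.36914 (working shown to 5 dp, full precision carried).
Community Y: N=168, proportions 0.17262, 0.38095, 0.1131, 0.07738, 0.25595, giving H' = 1.46420.
Difference = |1.36914 − 1.46420| = 0.09506, i.e. 0.095 to 3 decimal places.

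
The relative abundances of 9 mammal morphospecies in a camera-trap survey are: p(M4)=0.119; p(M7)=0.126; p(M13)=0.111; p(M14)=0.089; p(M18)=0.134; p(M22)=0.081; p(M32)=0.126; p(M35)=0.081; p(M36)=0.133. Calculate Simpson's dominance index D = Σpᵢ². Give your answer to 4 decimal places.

D = 0.119² + 0.126² + 0.111² + 0.089² + 0.134² + 0.081² + 0.126² + 0.081² + 0.133² = 0.014161 + 0.015876 + 0.012321 + 0.007921 + 0.017956 + 0.006561 + 0.015876 + 0.006561 + 0.017689 = 0.114922 (working shown to 6 dp, full precision carried).
To 4 decimal places, D = 0.1149.

0.1149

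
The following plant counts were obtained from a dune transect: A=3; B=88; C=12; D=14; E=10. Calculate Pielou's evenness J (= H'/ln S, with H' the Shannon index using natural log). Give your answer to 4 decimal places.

0.6268

Total N = 3+88+12+14+10 = 127, so the proportions are 0.023622, 0.692913, 0.094488, 0.110236, 0.07874 (working shown to 6 dp, full precision carried).
H' = −Σ pᵢ ln pᵢ = −((-0.088478) + (-0.254195) + (-0.222924) + (-0.243085) + (-0.200126)) = 1.008809.
With S = 5 species, ln S = 1.609438, so J = 1.008809/1.609438 = 0.626808, i.e. 0.6268 to 4 decimal places.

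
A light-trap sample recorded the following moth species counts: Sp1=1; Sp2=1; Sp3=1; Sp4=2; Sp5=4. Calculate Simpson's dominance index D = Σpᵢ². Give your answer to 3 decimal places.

0.284

Total N = 1+1+1+2+4 = 9, so the proportions are 0.11111, 0.11111, 0.11111, 0.22222, 0.44444 (working shown to 5 dp, full precision carried).
D = 0.11111² + 0.11111² + 0.11111² + 0.22222² + 0.44444² = 0.01235 + 0.01235 + 0.01235 + 0.04938 + 0.19753 = 0.28395.
To 3 decimal places, D = 0.284.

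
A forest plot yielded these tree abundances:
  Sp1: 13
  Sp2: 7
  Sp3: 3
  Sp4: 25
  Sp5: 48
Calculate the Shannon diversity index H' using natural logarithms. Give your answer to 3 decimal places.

Total N = 13+7+3+25+48 = 96, so the proportions are 0.13542, 0.07292, 0.03125, 0.26042, 0.5 (working shown to 5 dp, full precision carried).
Each pᵢ ln pᵢ term: 0.13542×(-1.99940)=-0.27075, 0.07292×(-2.61844)=-0.19093, 0.03125×(-3.46574)=-0.10830, 0.26042×(-1.34547)=-0.35038, 0.5×(-0.69315)=-0.34657.
Sum = -1.26694, so H' = 1.267.

1.267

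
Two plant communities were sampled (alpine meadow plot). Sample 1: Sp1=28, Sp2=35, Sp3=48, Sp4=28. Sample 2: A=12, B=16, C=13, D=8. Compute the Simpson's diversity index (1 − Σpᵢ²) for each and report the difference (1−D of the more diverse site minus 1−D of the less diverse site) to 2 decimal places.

0.00

Sample 1: N=139, proportions 0.2014, 0.2518, 0.3453, 0.2014, giving 1−D = 0.7362 (working shown to 4 dp, full precision carried).
Sample 2: N=49, proportions 0.2449, 0.3265, 0.2653, 0.1633, giving 1−D = 0.7364.
Difference = |0.7362 − 0.7364| = 0.0002, i.e. 0.00 to 2 decimal places.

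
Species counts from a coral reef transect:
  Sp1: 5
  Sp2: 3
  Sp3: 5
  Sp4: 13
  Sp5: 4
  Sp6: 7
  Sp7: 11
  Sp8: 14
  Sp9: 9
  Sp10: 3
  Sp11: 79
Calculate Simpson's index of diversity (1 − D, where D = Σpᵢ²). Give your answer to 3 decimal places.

0.703

Total N = 5+3+5+13+4+7+11+14+9+3+79 = 153, so the proportions are 0.03268, 0.019608, 0.03268, 0.084967, 0.026144, 0.045752, 0.071895, 0.091503, 0.058824, 0.019608, 0.51634 (working shown to 6 dp, full precision carried).
D = 0.03268² + 0.019608² + 0.03268² + 0.084967² + 0.026144² + 0.045752² + 0.071895² + 0.091503² + 0.058824² + 0.019608² + 0.51634² = 0.001068 + 0.000384 + 0.001068 + 0.007219 + 0.000683 + 0.002093 + 0.005169 + 0.008373 + 0.003460 + 0.000384 + 0.266607 = 0.296510.
So 1 − D = 0.703490, i.e. 0.703 to 3 decimal places.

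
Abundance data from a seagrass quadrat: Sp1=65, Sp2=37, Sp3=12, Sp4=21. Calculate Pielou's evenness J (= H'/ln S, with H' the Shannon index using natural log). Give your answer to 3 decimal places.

Total N = 65+37+12+21 = 135, so the proportions are 0.48148, 0.27407, 0.08889, 0.15556 (working shown to 5 dp, full precision carried).
H' = −Σ pᵢ ln pᵢ = −((-0.35191) + (-0.35475) + (-0.21514) + (-0.28945)) = 1.21125.
With S = 4 species, ln S = 1.38629, so J = 1.21125/1.38629 = 0.87373, i.e. 0.874 to 3 decimal places.

0.874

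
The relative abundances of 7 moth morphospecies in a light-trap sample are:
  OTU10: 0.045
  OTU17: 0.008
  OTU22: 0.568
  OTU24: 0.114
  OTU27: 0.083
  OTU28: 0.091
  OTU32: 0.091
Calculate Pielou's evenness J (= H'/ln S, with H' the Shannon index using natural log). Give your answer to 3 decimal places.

H' = −Σ pᵢ ln pᵢ = −((-0.13955) + (-0.03863) + (-0.32128) + (-0.24756) + (-0.20658) + (-0.21812) + (-0.21812)) = 1.38983 (working shown to 5 dp, full precision carried).
With S = 7 species, ln S = 1.94591, so J = 1.38983/1.94591 = 0.71423, i.e. 0.714 to 3 decimal places.

0.714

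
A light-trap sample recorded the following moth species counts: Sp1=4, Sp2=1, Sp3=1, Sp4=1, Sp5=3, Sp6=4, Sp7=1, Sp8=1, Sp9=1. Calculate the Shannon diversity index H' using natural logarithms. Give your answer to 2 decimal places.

1.99

Total N = 4+1+1+1+3+4+1+1+1 = 17, so the proportions are 0.2353, 0.0588, 0.0588, 0.0588, 0.1765, 0.2353, 0.0588, 0.0588, 0.0588 (working shown to 4 dp, full precision carried).
Each pᵢ ln pᵢ term: 0.2353×(-1.4469)=-0.3405, 0.0588×(-2.8332)=-0.1667, 0.0588×(-2.8332)=-0.1667, 0.0588×(-2.8332)=-0.1667, 0.1765×(-1.7346)=-0.3061, 0.2353×(-1.4469)=-0.3405, 0.0588×(-2.8332)=-0.1667, 0.0588×(-2.8332)=-0.1667, 0.0588×(-2.8332)=-0.1667.
Sum = -1.9870, so H' = 1.99.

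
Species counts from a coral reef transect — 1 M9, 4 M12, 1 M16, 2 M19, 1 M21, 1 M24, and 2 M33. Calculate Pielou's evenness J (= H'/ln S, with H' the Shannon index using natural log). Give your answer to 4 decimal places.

Total N = 1+4+1+2+1+1+2 = 12, so the proportions are 0.083333, 0.333333, 0.083333, 0.166667, 0.083333, 0.083333, 0.166667 (working shown to 6 dp, full precision carried).
H' = −Σ pᵢ ln pᵢ = −((-0.207076) + (-0.366204) + (-0.207076) + (-0.298627) + (-0.207076) + (-0.207076) + (-0.298627)) = 1.791759.
With S = 7 species, ln S = 1.945910, so J = 1.791759/1.945910 = 0.920782, i.e. 0.9208 to 4 decimal places.

0.9208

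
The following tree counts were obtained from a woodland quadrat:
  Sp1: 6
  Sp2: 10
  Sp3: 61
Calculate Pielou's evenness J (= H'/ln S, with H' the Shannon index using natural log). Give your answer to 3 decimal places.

Total N = 6+10+61 = 77, so the proportions are 0.07792, 0.12987, 0.79221 (working shown to 5 dp, full precision carried).
H' = −Σ pᵢ ln pᵢ = −((-0.19886) + (-0.26509) + (-0.18453)) = 0.64848.
With S = 3 species, ln S = 1.09861, so J = 0.64848/1.09861 = 0.59028, i.e. 0.590 to 3 decimal places.

0.590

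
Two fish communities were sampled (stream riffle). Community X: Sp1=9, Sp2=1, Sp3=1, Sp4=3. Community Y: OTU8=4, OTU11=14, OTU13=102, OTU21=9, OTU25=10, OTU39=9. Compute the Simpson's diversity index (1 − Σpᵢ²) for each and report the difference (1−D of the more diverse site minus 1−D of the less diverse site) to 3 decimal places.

0.027

Community X: N=14, proportions 0.64286, 0.07143, 0.07143, 0.21429, giving 1−D = 0.53061 (working shown to 5 dp, full precision carried).
Community Y: N=148, proportions 0.02703, 0.09459, 0.68919, 0.06081, 0.06757, 0.06081, giving 1−D = 0.50338.
Difference = |0.53061 − 0.50338| = 0.02723, i.e. 0.027 to 3 decimal places.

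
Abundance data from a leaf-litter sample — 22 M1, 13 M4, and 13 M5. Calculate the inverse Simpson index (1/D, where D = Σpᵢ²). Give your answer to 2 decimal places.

Total N = 22+13+13 = 48, so the proportions are 0.45833, 0.27083, 0.27083 (working shown to 5 dp, full precision carried).
D = 0.45833² + 0.27083² + 0.27083² = 0.21007 + 0.07335 + 0.07335 = 0.35677.
So 1/D = 2.8029, i.e. 2.80 to 2 decimal places.

2.80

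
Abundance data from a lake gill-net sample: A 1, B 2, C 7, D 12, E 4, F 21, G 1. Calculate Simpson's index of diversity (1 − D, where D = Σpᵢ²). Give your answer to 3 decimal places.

Total N = 1+2+7+12+4+21+1 = 48, so the proportions are 0.02083, 0.04167, 0.14583, 0.25, 0.08333, 0.4375, 0.02083 (working shown to 5 dp, full precision carried).
D = 0.02083² + 0.04167² + 0.14583² + 0.25² + 0.08333² + 0.4375² + 0.02083² = 0.00043 + 0.00174 + 0.02127 + 0.06250 + 0.00694 + 0.19141 + 0.00043 = 0.28472.
So 1 − D = 0.71528, i.e. 0.715 to 3 decimal places.

0.715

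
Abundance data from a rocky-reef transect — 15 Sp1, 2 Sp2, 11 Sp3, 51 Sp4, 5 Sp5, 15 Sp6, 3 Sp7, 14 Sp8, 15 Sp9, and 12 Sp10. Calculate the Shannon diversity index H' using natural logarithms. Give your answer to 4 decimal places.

1.9680

Total N = 15+2+11+51+5+15+3+14+15+12 = 143, so the proportions are 0.104895, 0.013986, 0.076923, 0.356643, 0.034965, 0.104895, 0.020979, 0.097902, 0.104895, 0.083916 (working shown to 6 dp, full precision carried).
Each pᵢ ln pᵢ term: 0.104895×(-2.254794)=-0.236517, 0.013986×(-4.269697)=-0.059716, 0.076923×(-2.564949)=-0.197304, 0.356643×(-1.031019)=-0.367706, 0.034965×(-3.353407)=-0.117252, 0.104895×(-2.254794)=-0.236517, 0.020979×(-3.864232)=-0.081068, 0.097902×(-2.323787)=-0.227504, 0.104895×(-2.254794)=-0.236517, 0.083916×(-2.477938)=-0.207939.
Sum = -1.968039, so H' = 1.9680.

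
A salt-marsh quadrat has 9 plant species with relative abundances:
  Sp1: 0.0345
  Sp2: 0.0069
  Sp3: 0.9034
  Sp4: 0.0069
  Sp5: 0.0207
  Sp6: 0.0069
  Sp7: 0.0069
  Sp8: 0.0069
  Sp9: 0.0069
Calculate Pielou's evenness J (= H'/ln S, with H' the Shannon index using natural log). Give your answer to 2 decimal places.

H' = −Σ pᵢ ln pᵢ = −((-0.1162) + (-0.0343) + (-0.0918) + (-0.0343) + (-0.0803) + (-0.0343) + (-0.0343) + (-0.0343) + (-0.0343)) = 0.4942 (working shown to 4 dp, full precision carried).
With S = 9 species, ln S = 2.1972, so J = 0.4942/2.1972 = 0.2249, i.e. 0.22 to 2 decimal places.

0.22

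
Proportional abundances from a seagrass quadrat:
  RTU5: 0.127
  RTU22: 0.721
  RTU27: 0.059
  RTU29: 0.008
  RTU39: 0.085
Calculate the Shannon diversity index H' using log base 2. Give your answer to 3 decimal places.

1.317

Each pᵢ log₂ pᵢ term (working shown to 5 dp, full precision carried): 0.127×(-2.97710)=-0.37809, 0.721×(-0.47193)=-0.34026, 0.059×(-4.08314)=-0.24091, 0.008×(-6.96578)=-0.05573, 0.085×(-3.55639)=-0.30229.
Sum = -1.31728, so H' = 1.317.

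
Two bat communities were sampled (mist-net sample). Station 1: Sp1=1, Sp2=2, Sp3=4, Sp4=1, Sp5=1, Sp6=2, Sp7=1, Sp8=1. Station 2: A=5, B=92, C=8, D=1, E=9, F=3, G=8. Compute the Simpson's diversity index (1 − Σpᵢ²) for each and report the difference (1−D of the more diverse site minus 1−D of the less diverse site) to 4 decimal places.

Station 1: N=13, proportions 0.076923, 0.153846, 0.307692, 0.076923, 0.076923, 0.153846, 0.076923, 0.076923, giving 1−D = 0.828402 (working shown to 6 dp, full precision carried).
Station 2: N=126, proportions 0.039683, 0.730159, 0.063492, 0.007937, 0.071429, 0.02381, 0.063492, giving 1−D = 0.451499.
Difference = |0.828402 − 0.451499| = 0.376903, i.e. 0.3769 to 4 decimal places.

0.3769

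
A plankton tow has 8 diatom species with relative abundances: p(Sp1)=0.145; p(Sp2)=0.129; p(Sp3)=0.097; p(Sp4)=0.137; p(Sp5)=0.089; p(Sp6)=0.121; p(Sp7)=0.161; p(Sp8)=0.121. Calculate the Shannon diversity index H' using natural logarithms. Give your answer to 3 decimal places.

2.063

Each pᵢ ln pᵢ term (working shown to 5 dp, full precision carried): 0.145×(-1.93102)=-0.28000, 0.129×(-2.04794)=-0.26418, 0.097×(-2.33304)=-0.22631, 0.137×(-1.98777)=-0.27233, 0.089×(-2.41912)=-0.21530, 0.121×(-2.11196)=-0.25555, 0.161×(-1.82635)=-0.29404, 0.121×(-2.11196)=-0.25555.
Sum = -2.06325, so H' = 2.063.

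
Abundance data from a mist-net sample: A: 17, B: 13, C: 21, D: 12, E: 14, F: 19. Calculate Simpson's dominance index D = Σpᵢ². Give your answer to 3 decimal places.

Total N = 17+13+21+12+14+19 = 96, so the proportions are 0.17708, 0.13542, 0.21875, 0.125, 0.14583, 0.19792 (working shown to 5 dp, full precision carried).
D = 0.17708² + 0.13542² + 0.21875² + 0.125² + 0.14583² + 0.19792² = 0.03136 + 0.01834 + 0.04785 + 0.01562 + 0.02127 + 0.03917 = 0.17361.
To 3 decimal places, D = 0.174.

0.174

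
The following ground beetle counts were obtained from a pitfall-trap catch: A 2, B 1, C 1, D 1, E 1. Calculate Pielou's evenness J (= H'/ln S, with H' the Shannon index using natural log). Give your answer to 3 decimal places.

0.970

Total N = 2+1+1+1+1 = 6, so the proportions are 0.33333, 0.16667, 0.16667, 0.16667, 0.16667 (working shown to 5 dp, full precision carried).
H' = −Σ pᵢ ln pᵢ = −((-0.36620) + (-0.29863) + (-0.29863) + (-0.29863) + (-0.29863)) = 1.56071.
With S = 5 species, ln S = 1.60944, so J = 1.56071/1.60944 = 0.96972, i.e. 0.970 to 3 decimal places.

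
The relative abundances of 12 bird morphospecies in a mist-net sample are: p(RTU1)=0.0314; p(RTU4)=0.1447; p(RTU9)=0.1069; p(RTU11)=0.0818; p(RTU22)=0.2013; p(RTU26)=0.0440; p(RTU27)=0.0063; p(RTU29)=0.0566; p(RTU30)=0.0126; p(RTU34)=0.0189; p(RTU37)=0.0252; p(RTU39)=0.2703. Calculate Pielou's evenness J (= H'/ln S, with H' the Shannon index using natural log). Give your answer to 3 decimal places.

0.830

H' = −Σ pᵢ ln pᵢ = −((-0.10867) + (-0.27972) + (-0.23901) + (-0.20478) + (-0.32268) + (-0.13744) + (-0.03192) + (-0.16254) + (-0.05511) + (-0.07501) + (-0.09276) + (-0.35361)) = 2.06326 (working shown to 5 dp, full precision carried).
With S = 12 species, ln S = 2.48491, so J = 2.06326/2.48491 = 0.83032, i.e. 0.830 to 3 decimal places.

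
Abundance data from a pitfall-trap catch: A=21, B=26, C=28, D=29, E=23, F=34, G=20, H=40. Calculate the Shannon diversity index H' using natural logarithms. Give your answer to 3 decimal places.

2.054

Total N = 21+26+28+29+23+34+20+40 = 221, so the proportions are 0.09502, 0.11765, 0.1267, 0.13122, 0.10407, 0.15385, 0.0905, 0.181 (working shown to 5 dp, full precision carried).
Each pᵢ ln pᵢ term: 0.09502×(-2.35364)=-0.22365, 0.11765×(-2.14007)=-0.25177, 0.1267×(-2.06596)=-0.26175, 0.13122×(-2.03087)=-0.26649, 0.10407×(-2.26267)=-0.23548, 0.15385×(-1.87180)=-0.28797, 0.0905×(-2.40243)=-0.21741, 0.181×(-1.70928)=-0.30937.
Sum = -2.05390, so H' = 2.054.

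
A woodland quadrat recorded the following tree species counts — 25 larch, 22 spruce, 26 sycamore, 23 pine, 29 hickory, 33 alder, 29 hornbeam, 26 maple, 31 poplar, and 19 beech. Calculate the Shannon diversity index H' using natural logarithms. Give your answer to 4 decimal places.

Total N = 25+22+26+23+29+33+29+26+31+19 = 263, so the proportions are 0.095057, 0.08365, 0.098859, 0.087452, 0.110266, 0.125475, 0.110266, 0.098859, 0.117871, 0.072243 (working shown to 6 dp, full precision carried).
Each pᵢ ln pᵢ term: 0.095057×(-2.353278)=-0.223696, 0.08365×(-2.481112)=-0.207545, 0.098859×(-2.314057)=-0.228766, 0.087452×(-2.436660)=-0.213092, 0.110266×(-2.204858)=-0.243121, 0.125475×(-2.075646)=-0.260442, 0.110266×(-2.204858)=-0.243121, 0.098859×(-2.314057)=-0.228766, 0.117871×(-2.138167)=-0.252027, 0.072243×(-2.627715)=-0.189835.
Sum = -2.290412, so H' = 2.2904.

2.2904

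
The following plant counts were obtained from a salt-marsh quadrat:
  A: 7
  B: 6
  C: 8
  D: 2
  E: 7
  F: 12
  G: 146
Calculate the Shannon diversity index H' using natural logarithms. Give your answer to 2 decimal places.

Total N = 7+6+8+2+7+12+146 = 188, so the proportions are 0.0372, 0.0319, 0.0426, 0.0106, 0.0372, 0.0638, 0.7766 (working shown to 4 dp, full precision carried).
Each pᵢ ln pᵢ term: 0.0372×(-3.2905)=-0.1225, 0.0319×(-3.4447)=-0.1099, 0.0426×(-3.1570)=-0.1343, 0.0106×(-4.5433)=-0.0483, 0.0372×(-3.2905)=-0.1225, 0.0638×(-2.7515)=-0.1756, 0.7766×(-0.2528)=-0.1964.
Sum = -0.9096, so H' = 0.91.

0.91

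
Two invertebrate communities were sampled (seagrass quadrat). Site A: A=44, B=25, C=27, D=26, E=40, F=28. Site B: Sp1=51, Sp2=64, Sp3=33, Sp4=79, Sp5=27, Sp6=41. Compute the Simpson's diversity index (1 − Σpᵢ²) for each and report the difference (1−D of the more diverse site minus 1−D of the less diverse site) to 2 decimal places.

Site A: N=190, proportions 0.2316, 0.1316, 0.1421, 0.1368, 0.2105, 0.1474, giving 1−D = 0.8241 (working shown to 4 dp, full precision carried).
Site B: N=295, proportions 0.1729, 0.2169, 0.1119, 0.2678, 0.0915, 0.139, giving 1−D = 0.8111.
Difference = |0.8241 − 0.8111| = 0.0130, i.e. 0.01 to 2 decimal places.

0.01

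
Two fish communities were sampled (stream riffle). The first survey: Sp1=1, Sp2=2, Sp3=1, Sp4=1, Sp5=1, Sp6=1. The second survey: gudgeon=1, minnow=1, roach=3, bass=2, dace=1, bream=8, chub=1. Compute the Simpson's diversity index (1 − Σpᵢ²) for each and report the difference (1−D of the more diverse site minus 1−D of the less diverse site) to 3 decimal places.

0.097

The first survey: N=7, proportions 0.1428571, 0.2857143, 0.1428571, 0.1428571, 0.1428571, 0.1428571, giving 1−D = 0.8163265 (working shown to 7 dp, full precision carried).
The second survey: N=17, proportions 0.0588235, 0.0588235, 0.1764706, 0.1176471, 0.0588235, 0.4705882, 0.0588235, giving 1−D = 0.7197232.
Difference = |0.8163265 − 0.7197232| = 0.0966033, i.e. 0.097 to 3 decimal places.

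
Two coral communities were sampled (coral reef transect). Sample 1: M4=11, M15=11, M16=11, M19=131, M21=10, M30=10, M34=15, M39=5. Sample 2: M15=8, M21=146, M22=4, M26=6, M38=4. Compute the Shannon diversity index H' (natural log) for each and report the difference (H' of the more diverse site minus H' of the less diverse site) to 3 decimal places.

Sample 1: N=204, proportions 0.053922, 0.053922, 0.053922, 0.642157, 0.04902, 0.04902, 0.073529, 0.02451, giving H' = 1.335272 (working shown to 6 dp, full precision carried).
Sample 2: N=168, proportions 0.047619, 0.869048, 0.02381, 0.035714, 0.02381, giving H' = 0.563946.
Difference = |1.335272 − 0.563946| = 0.771326, i.e. 0.771 to 3 decimal places.

0.771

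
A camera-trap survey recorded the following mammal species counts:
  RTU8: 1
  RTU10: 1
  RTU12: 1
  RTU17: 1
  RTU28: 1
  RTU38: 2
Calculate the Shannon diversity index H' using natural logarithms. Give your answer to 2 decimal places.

Total N = 1+1+1+1+1+2 = 7, so the proportions are 0.1429, 0.1429, 0.1429, 0.1429, 0.1429, 0.2857 (working shown to 4 dp, full precision carried).
Each pᵢ ln pᵢ term: 0.1429×(-1.9459)=-0.2780, 0.1429×(-1.9459)=-0.2780, 0.1429×(-1.9459)=-0.2780, 0.1429×(-1.9459)=-0.2780, 0.1429×(-1.9459)=-0.2780, 0.2857×(-1.2528)=-0.3579.
Sum = -1.7479, so H' = 1.75.

1.75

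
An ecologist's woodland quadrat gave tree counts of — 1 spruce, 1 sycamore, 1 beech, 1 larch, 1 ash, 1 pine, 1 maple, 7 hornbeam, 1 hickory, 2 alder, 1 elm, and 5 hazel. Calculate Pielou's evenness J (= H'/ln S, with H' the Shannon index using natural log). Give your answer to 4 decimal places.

Total N = 1+1+1+1+1+1+1+7+1+2+1+5 = 23, so the proportions are 0.043478, 0.043478, 0.043478, 0.043478, 0.043478, 0.043478, 0.043478, 0.304348, 0.043478, 0.086957, 0.043478, 0.217391 (working shown to 6 dp, full precision carried).
H' = −Σ pᵢ ln pᵢ = −((-0.136326) + (-0.136326) + (-0.136326) + (-0.136326) + (-0.136326) + (-0.136326) + (-0.136326) + (-0.362047) + (-0.136326) + (-0.212378) + (-0.136326) + (-0.331751)) = 2.133109.
With S = 12 species, ln S = 2.484907, so J = 2.133109/2.484907 = 0.858426, i.e. 0.8584 to 4 decimal places.

0.8584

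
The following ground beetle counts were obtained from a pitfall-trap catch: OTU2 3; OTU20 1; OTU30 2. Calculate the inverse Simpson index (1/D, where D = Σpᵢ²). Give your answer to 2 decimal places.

2.57

Total N = 3+1+2 = 6, so the proportions are 0.5, 0.16667, 0.33333 (working shown to 5 dp, full precision carried).
D = 0.5² + 0.16667² + 0.33333² = 0.25000 + 0.02778 + 0.11111 = 0.38889.
So 1/D = 2.5714, i.e. 2.57 to 2 decimal places.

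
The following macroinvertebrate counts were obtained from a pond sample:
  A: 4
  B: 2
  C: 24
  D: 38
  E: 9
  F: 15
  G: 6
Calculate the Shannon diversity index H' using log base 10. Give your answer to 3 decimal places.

Total N = 4+2+24+38+9+15+6 = 98, so the proportions are 0.04082, 0.02041, 0.2449, 0.38776, 0.09184, 0.15306, 0.06122 (working shown to 5 dp, full precision carried).
Each pᵢ log₁₀ pᵢ term: 0.04082×(-1.38917)=-0.05670, 0.02041×(-1.69020)=-0.03449, 0.2449×(-0.61101)=-0.14964, 0.38776×(-0.41144)=-0.15954, 0.09184×(-1.03698)=-0.09523, 0.15306×(-0.81513)=-0.12477, 0.06122×(-1.21307)=-0.07427.
Sum = -0.69464, so H' = 0.695.

0.695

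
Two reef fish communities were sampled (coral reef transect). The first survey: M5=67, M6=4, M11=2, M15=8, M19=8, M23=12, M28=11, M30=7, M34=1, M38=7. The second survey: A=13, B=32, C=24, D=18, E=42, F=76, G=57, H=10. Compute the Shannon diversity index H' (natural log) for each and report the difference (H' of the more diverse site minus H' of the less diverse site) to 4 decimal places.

The first survey: N=127, proportions 0.527559, 0.031496, 0.015748, 0.062992, 0.062992, 0.094488, 0.086614, 0.055118, 0.007874, 0.055118, giving H' = 1.652412 (working shown to 6 dp, full precision carried).
The second survey: N=272, proportions 0.047794, 0.117647, 0.088235, 0.066176, 0.154412, 0.279412, 0.209559, 0.036765, giving H' = 1.884679.
Difference = |1.652412 − 1.884679| = 0.232267, i.e. 0.2323 to 4 decimal places.

0.2323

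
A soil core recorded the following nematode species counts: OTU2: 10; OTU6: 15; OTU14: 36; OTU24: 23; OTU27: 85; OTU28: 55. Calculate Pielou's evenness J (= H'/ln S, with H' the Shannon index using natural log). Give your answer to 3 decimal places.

0.871

Total N = 10+15+36+23+85+55 = 224, so the proportions are 0.04464, 0.06696, 0.16071, 0.10268, 0.37946, 0.24554 (working shown to 5 dp, full precision carried).
H' = −Σ pᵢ ln pᵢ = −((-0.13880) + (-0.18104) + (-0.29381) + (-0.23371) + (-0.36770) + (-0.34481)) = 1.55987.
With S = 6 species, ln S = 1.79176, so J = 1.55987/1.79176 = 0.87058, i.e. 0.871 to 3 decimal places.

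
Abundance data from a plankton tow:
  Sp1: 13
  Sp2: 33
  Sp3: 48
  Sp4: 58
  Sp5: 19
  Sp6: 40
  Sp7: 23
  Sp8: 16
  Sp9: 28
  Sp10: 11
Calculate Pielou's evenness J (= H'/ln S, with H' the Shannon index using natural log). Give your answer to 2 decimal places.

Total N = 13+33+48+58+19+40+23+16+28+11 = 289, so the proportions are 0.045, 0.1142, 0.1661, 0.2007, 0.0657, 0.1384, 0.0796, 0.0554, 0.0969, 0.0381 (working shown to 4 dp, full precision carried).
H' = −Σ pᵢ ln pᵢ = −((-0.1395) + (-0.2478) + (-0.2982) + (-0.3223) + (-0.1790) + (-0.2737) + (-0.2014) + (-0.1602) + (-0.2262) + (-0.1244)) = 2.1726.
With S = 10 species, ln S = 2.3026, so J = 2.1726/2.3026 = 0.9436, i.e. 0.94 to 2 decimal places.

0.94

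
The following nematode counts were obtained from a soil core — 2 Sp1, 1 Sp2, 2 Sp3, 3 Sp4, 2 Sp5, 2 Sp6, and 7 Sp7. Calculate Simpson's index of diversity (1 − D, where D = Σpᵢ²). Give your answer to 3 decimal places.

Total N = 2+1+2+3+2+2+7 = 19, so the proportions are 0.10526, 0.05263, 0.10526, 0.15789, 0.10526, 0.10526, 0.36842 (working shown to 5 dp, full precision carried).
D = 0.10526² + 0.05263² + 0.10526² + 0.15789² + 0.10526² + 0.10526² + 0.36842² = 0.01108 + 0.00277 + 0.01108 + 0.02493 + 0.01108 + 0.01108 + 0.13573 = 0.20776.
So 1 − D = 0.79224, i.e. 0.792 to 3 decimal places.

0.792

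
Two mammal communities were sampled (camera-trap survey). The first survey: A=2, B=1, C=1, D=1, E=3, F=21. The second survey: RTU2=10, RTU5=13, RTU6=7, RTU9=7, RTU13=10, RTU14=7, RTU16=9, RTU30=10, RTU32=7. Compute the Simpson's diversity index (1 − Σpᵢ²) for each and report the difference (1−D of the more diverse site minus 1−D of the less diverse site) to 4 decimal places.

The first survey: N=29, proportions 0.068966, 0.034483, 0.034483, 0.034483, 0.103448, 0.724138, giving 1−D = 0.456599 (working shown to 6 dp, full precision carried).
The second survey: N=80, proportions 0.125, 0.1625, 0.0875, 0.0875, 0.125, 0.0875, 0.1125, 0.125, 0.0875, giving 1−D = 0.883437.
Difference = |0.456599 − 0.883437| = 0.426838, i.e. 0.4268 to 4 decimal places.

0.4268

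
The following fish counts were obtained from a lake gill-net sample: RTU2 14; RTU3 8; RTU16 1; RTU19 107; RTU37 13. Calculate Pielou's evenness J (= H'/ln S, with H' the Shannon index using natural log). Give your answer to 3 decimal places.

Total N = 14+8+1+107+13 = 143, so the proportions are 0.0979, 0.05594, 0.00699, 0.74825, 0.09091 (working shown to 5 dp, full precision carried).
H' = −Σ pᵢ ln pᵢ = −((-0.22750) + (-0.16131) + (-0.03471) + (-0.21700) + (-0.21799)) = 0.85851.
With S = 5 species, ln S = 1.60944, so J = 0.85851/1.60944 = 0.53342, i.e. 0.533 to 3 decimal places.

0.533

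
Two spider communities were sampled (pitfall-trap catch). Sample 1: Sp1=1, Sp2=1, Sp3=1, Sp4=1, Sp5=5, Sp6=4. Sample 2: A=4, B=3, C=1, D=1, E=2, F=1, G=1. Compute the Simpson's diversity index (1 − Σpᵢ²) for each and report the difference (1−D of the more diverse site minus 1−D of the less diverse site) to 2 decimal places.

Sample 1: N=13, proportions 0.0769, 0.0769, 0.0769, 0.0769, 0.3846, 0.3077, giving 1−D = 0.7337 (working shown to 4 dp, full precision carried).
Sample 2: N=13, proportions 0.3077, 0.2308, 0.0769, 0.0769, 0.1538, 0.0769, 0.0769, giving 1−D = 0.8047.
Difference = |0.7337 − 0.8047| = 0.0710, i.e. 0.07 to 2 decimal places.

0.07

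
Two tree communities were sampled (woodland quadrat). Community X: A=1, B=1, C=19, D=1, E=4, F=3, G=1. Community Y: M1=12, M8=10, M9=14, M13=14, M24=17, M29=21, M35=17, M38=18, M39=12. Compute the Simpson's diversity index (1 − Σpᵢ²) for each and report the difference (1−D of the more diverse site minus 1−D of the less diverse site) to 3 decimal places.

0.317

Community X: N=30, proportions 0.03333, 0.03333, 0.63333, 0.03333, 0.13333, 0.1, 0.03333, giving 1−D = 0.56667 (working shown to 5 dp, full precision carried).
Community Y: N=135, proportions 0.08889, 0.07407, 0.1037, 0.1037, 0.12593, 0.15556, 0.12593, 0.13333, 0.08889, giving 1−D = 0.88351.
Difference = |0.56667 − 0.88351| = 0.31684, i.e. 0.317 to 3 decimal places.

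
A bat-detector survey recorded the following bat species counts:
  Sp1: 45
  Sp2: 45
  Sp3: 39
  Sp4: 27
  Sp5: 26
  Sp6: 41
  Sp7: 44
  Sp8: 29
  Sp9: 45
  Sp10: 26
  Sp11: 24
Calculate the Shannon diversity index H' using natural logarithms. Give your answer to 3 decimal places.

Total N = 45+45+39+27+26+41+44+29+45+26+24 = 391, so the proportions are 0.11509, 0.11509, 0.09974, 0.06905, 0.0665, 0.10486, 0.11253, 0.07417, 0.11509, 0.0665, 0.06138 (working shown to 5 dp, full precision carried).
Each pᵢ ln pᵢ term: 0.11509×(-2.16205)=-0.24883, 0.11509×(-2.16205)=-0.24883, 0.09974×(-2.30515)=-0.22993, 0.06905×(-2.67287)=-0.18457, 0.0665×(-2.71061)=-0.18025, 0.10486×(-2.25514)=-0.23647, 0.11253×(-2.18452)=-0.24583, 0.07417×(-2.60141)=-0.19294, 0.11509×(-2.16205)=-0.24883, 0.0665×(-2.71061)=-0.18025, 0.06138×(-2.79065)=-0.17129.
Sum = -2.36801, so H' = 2.368.

2.368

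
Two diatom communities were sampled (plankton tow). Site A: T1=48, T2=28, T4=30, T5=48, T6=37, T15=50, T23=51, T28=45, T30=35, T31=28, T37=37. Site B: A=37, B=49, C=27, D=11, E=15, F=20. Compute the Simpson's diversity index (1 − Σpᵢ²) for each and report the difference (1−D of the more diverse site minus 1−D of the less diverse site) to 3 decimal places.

0.112

Site A: N=437, proportions 0.10984, 0.06407, 0.06865, 0.10984, 0.08467, 0.11442, 0.1167, 0.10297, 0.08009, 0.06407, 0.08467, giving 1−D = 0.90488 (working shown to 5 dp, full precision carried).
Site B: N=159, proportions 0.2327, 0.30818, 0.16981, 0.06918, 0.09434, 0.12579, giving 1−D = 0.79253.
Difference = |0.90488 − 0.79253| = 0.11235, i.e. 0.112 to 3 decimal places.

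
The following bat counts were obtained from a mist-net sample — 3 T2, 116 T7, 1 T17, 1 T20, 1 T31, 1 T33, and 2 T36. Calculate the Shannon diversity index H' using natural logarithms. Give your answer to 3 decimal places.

0.380

Total N = 3+116+1+1+1+1+2 = 125, so the proportions are 0.024, 0.928, 0.008, 0.008, 0.008, 0.008, 0.016 (working shown to 5 dp, full precision carried).
Each pᵢ ln pᵢ term: 0.024×(-3.72970)=-0.08951, 0.928×(-0.07472)=-0.06934, 0.008×(-4.82831)=-0.03863, 0.008×(-4.82831)=-0.03863, 0.008×(-4.82831)=-0.03863, 0.008×(-4.82831)=-0.03863, 0.016×(-4.13517)=-0.06616.
Sum = -0.37952, so H' = 0.380.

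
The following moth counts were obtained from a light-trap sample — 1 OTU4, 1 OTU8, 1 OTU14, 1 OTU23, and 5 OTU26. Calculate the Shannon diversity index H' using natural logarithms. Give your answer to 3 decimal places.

Total N = 1+1+1+1+5 = 9, so the proportions are 0.11111, 0.11111, 0.11111, 0.11111, 0.55556 (working shown to 5 dp, full precision carried).
Each pᵢ ln pᵢ term: 0.11111×(-2.19722)=-0.24414, 0.11111×(-2.19722)=-0.24414, 0.11111×(-2.19722)=-0.24414, 0.11111×(-2.19722)=-0.24414, 0.55556×(-0.58779)=-0.32655.
Sum = -1.30309, so H' = 1.303.

1.303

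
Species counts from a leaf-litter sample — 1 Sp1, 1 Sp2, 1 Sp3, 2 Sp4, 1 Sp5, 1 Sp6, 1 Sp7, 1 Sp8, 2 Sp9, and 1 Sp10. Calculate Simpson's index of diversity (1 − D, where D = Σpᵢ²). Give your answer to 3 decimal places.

0.889

Total N = 1+1+1+2+1+1+1+1+2+1 = 12, so the proportions are 0.08333, 0.08333, 0.08333, 0.16667, 0.08333, 0.08333, 0.08333, 0.08333, 0.16667, 0.08333 (working shown to 5 dp, full precision carried).
D = 0.08333² + 0.08333² + 0.08333² + 0.16667² + 0.08333² + 0.08333² + 0.08333² + 0.08333² + 0.16667² + 0.08333² = 0.00694 + 0.00694 + 0.00694 + 0.02778 + 0.00694 + 0.00694 + 0.00694 + 0.00694 + 0.02778 + 0.00694 = 0.11111.
So 1 − D = 0.88889, i.e. 0.889 to 3 decimal places.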